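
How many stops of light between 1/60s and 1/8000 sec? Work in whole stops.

1/60 → 1/125 → 1/250 → 1/500 → 1/1000 → 1/2000 → 1/4000 → 1/8000 — count the steps: 7 stops.

7 stops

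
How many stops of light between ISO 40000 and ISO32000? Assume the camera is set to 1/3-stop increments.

1/3 stop

40000 → 32000 — count the steps: 1 third-stops = 1/3 stop.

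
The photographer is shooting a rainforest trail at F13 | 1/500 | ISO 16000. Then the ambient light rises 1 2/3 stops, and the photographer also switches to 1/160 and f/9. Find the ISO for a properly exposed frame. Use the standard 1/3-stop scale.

ISO 800

Scene light: 1 2/3 stops brighter.
Shutter speed: 1/500 → 1/400 → 1/320 → 1/250 → 1/200 → 1/160 — 1 2/3 stops slower (brighter).
Aperture: f/13 → f/11 → f/10 → f/9 — 1 stop larger aperture (brighter).
Net so far: 4 1/3 stops brighter. ISO: 16000 → 12800 → 10000 → 8000 → 6400 → 5000 → 4000 → 3200 → 2500 → 2000 → 1600 → 1250 → 1000 → 800.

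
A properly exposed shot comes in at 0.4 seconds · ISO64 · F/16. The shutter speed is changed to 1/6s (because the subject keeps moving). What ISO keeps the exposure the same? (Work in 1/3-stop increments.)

Shutter speed: 0.4 → 0.3 → 1/4 → 1/5 → 1/6 — 1 1/3 stops shorter (darker).
Need 1 1/3 stops brighter from the ISO: 64 → 80 → 100 → 125 → 160.

ISO 160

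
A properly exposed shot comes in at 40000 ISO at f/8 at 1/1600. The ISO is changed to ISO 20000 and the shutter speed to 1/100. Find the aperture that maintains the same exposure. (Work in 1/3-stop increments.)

f/22

ISO: 40000 → 32000 → 25600 → 20000 — 1 stop lower (darker).
Shutter speed: 1/1600 → 1/1250 → 1/1000 → 1/800 → 1/640 → 1/500 → 1/400 → 1/320 → 1/250 → 1/200 → 1/160 → 1/125 → 1/100 — 4 stops longer (brighter).
Net change so far: 3 stops brighter. Offset with the aperture: f/8 → f/9 → f/10 → f/11 → f/13 → f/14 → f/16 → f/18 → f/20 → f/22.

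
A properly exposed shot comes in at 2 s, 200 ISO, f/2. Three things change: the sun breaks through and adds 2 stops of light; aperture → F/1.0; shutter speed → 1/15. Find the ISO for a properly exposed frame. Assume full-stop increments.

Scene light: 2 stops brighter.
Aperture: f/2 → f/1.4 → f/1.0 — 2 stops opened up (brighter).
Shutter speed: 2 → 1 → 1/2 → 1/4 → 1/8 → 1/15 — 5 stops shorter (darker).
Net so far: 1 stop darker. ISO: 200 → 400.

ISO 400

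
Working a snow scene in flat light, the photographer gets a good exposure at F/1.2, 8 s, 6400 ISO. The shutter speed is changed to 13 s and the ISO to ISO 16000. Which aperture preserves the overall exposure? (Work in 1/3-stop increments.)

f/2.5

Shutter speed: 8 → 10 → 13 — 2/3 stop slower (brighter).
ISO: 6400 → 8000 → 10000 → 12800 → 16000 — 1 1/3 stops higher (brighter).
Net change so far: 2 stops brighter. Offset with the aperture: f/1.2 → f/1.4 → f/1.6 → f/1.8 → f/2 → f/2.2 → f/2.5.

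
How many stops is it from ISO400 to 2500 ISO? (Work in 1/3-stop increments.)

2 2/3 stops

400 → 500 → 640 → 800 → 1000 → 1250 → 1600 → 2000 → 2500 — count the steps: 8 third-stops = 2 2/3 stops.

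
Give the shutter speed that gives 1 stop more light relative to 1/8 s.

1/4s

Shutter speed: 1/8 → 1/4 — 1 stop longer (brighter).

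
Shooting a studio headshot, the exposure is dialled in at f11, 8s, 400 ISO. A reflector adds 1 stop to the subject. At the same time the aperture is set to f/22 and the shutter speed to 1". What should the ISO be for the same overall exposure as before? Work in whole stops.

ISO 6400

Scene light: 1 stop brighter.
Aperture: f/11 → f/16 → f/22 — 2 stops stopped down (darker).
Shutter speed: 8 → 4 → 2 → 1 — 3 stops shorter (darker).
Net so far: 4 stops darker. ISO: 400 → 800 → 1600 → 3200 → 6400.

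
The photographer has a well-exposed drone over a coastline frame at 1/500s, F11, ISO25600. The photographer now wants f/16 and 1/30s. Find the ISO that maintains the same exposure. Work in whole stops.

Aperture: f/11 → f/16 — 1 stop stopped down (darker).
Shutter speed: 1/500 → 1/250 → 1/125 → 1/60 → 1/30 — 4 stops longer (brighter).
Net change so far: 3 stops brighter. Offset with the ISO: 25600 → 12800 → 6400 → 3200.

ISO 3200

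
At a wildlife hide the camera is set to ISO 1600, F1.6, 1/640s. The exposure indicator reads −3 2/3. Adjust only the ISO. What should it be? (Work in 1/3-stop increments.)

ISO 20000

Underexposed by 3 2/3 stops → need 3 2/3 stops brighter.
ISO: 1600 → 2000 → 2500 → 3200 → 4000 → 5000 → 6400 → 8000 → 10000 → 12800 → 16000 → 20000.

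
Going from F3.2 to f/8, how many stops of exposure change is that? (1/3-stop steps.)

f/3.2 → f/3.5 → f/4 → f/4.5 → f/5 → f/5.6 → f/6.3 → f/7.1 → f/8 — count the steps: 8 third-stops = 2 2/3 stops.

2 2/3 stops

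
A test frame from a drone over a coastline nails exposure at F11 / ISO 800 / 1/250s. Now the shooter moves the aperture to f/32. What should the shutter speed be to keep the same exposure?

Aperture: f/11 → f/16 → f/22 → f/32 — 3 stops stopped down (darker).
Need 3 stops brighter from the shutter speed: 1/250 → 1/125 → 1/60 → 1/30.

1/30s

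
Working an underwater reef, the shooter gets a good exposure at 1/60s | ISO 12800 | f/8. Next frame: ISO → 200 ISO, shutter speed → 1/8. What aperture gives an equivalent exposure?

f/2.8

ISO: 12800 → 6400 → 3200 → 1600 → 800 → 400 → 200 — 6 stops dropped (darker).
Shutter speed: 1/60 → 1/30 → 1/15 → 1/8 — 3 stops longer (brighter).
Net change so far: 3 stops darker. Offset with the aperture: f/8 → f/5.6 → f/4 → f/2.8.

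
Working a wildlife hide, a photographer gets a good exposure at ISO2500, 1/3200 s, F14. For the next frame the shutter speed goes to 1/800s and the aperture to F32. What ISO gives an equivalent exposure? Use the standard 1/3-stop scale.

ISO 3200

Shutter speed: 1/3200 → 1/2500 → 1/2000 → 1/1600 → 1/1250 → 1/1000 → 1/800 — 2 stops longer (brighter).
Aperture: f/14 → f/16 → f/18 → f/20 → f/22 → f/25 → f/29 → f/32 — 2 1/3 stops narrower (darker).
Net change so far: 1/3 stop darker. Offset with the ISO: 2500 → 3200.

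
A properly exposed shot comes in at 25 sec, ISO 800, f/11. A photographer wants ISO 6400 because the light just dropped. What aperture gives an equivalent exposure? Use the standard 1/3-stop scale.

ISO: 800 → 1000 → 1250 → 1600 → 2000 → 2500 → 3200 → 4000 → 5000 → 6400 — 3 stops raised (brighter).
Need 3 stops darker from the aperture: f/11 → f/13 → f/14 → f/16 → f/18 → f/20 → f/22 → f/25 → f/29 → f/32.

f/32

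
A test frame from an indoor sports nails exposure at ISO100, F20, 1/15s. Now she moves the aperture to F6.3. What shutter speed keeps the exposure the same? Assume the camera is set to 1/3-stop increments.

1/160s

Aperture: f/20 → f/18 → f/16 → f/14 → f/13 → f/11 → f/10 → f/9 → f/8 → f/7.1 → f/6.3 — 3 1/3 stops larger aperture (brighter).
Need 3 1/3 stops darker from the shutter speed: 1/15 → 1/20 → 1/25 → 1/30 → 1/40 → 1/50 → 1/60 → 1/80 → 1/100 → 1/125 → 1/160.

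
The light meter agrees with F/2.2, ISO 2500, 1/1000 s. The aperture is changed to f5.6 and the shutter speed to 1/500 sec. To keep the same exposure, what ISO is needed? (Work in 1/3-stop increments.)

ISO 8000

Aperture: f/2.2 → f/2.5 → f/2.8 → f/3.2 → f/3.5 → f/4 → f/4.5 → f/5 → f/5.6 — 2 2/3 stops smaller aperture (darker).
Shutter speed: 1/1000 → 1/800 → 1/640 → 1/500 — 1 stop longer (brighter).
Net change so far: 1 2/3 stops darker. Offset with the ISO: 2500 → 3200 → 4000 → 5000 → 6400 → 8000.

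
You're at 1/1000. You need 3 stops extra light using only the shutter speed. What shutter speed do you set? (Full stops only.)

1/125s

Shutter speed: 1/1000 → 1/500 → 1/250 → 1/125 — 3 stops slower (brighter).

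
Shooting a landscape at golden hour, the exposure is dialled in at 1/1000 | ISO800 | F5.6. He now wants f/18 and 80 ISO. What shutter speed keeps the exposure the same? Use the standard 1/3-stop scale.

Aperture: f/5.6 → f/6.3 → f/7.1 → f/8 → f/9 → f/10 → f/11 → f/13 → f/14 → f/16 → f/18 — 3 1/3 stops narrower (darker).
ISO: 800 → 640 → 500 → 400 → 320 → 250 → 200 → 160 → 125 → 100 → 80 — 3 1/3 stops lower (darker).
Net change so far: 6 2/3 stops darker. Offset with the shutter speed: 1/1000 → 1/800 → 1/640 → 1/500 → 1/400 → 1/320 → 1/250 → 1/200 → 1/160 → 1/125 → 1/100 → 1/80 → 1/60 → 1/50 → 1/40 → 1/30 → 1/25 → 1/20 → 1/15 → 1/13 → 1/10.

1/10s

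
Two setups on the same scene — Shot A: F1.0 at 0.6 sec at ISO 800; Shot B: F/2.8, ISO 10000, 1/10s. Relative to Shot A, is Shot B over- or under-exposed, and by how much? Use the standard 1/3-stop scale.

Aperture: f/1.0 → f/1.1 → f/1.2 → f/1.4 → f/1.6 → f/1.8 → f/2 → f/2.2 → f/2.5 → f/2.8 — 3 stops stopped down (darker).
Shutter speed: 0.6 → 0.5 → 0.4 → 0.3 → 1/4 → 1/5 → 1/6 → 1/8 → 1/10 — 2 2/3 stops faster (darker).
ISO: 800 → 1000 → 1250 → 1600 → 2000 → 2500 → 3200 → 4000 → 5000 → 6400 → 8000 → 10000 — 3 2/3 stops raised (brighter).
Net: −3 −2 2/3 +3 2/3 = −2 stops.

2 stops darker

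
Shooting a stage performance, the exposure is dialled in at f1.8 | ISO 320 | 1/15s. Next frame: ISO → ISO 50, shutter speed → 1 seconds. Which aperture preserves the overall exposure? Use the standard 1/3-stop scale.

ISO: 320 → 250 → 200 → 160 → 125 → 100 → 80 → 64 → 50 — 2 2/3 stops dropped (darker).
Shutter speed: 1/15 → 1/13 → 1/10 → 1/8 → 1/6 → 1/5 → 1/4 → 0.3 → 0.4 → 0.5 → 0.6 → 0.8 → 1 — 4 stops longer (brighter).
Net change so far: 1 1/3 stops brighter. Offset with the aperture: f/1.8 → f/2 → f/2.2 → f/2.5 → f/2.8.

f/2.8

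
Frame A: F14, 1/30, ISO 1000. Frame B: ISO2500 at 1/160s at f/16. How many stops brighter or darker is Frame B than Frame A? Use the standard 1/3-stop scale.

1 1/3 stops darker

Aperture: f/14 → f/16 — 1/3 stop smaller aperture (darker).
Shutter speed: 1/30 → 1/40 → 1/50 → 1/60 → 1/80 → 1/100 → 1/125 → 1/160 — 2 1/3 stops shorter (darker).
ISO: 1000 → 1250 → 1600 → 2000 → 2500 — 1 1/3 stops higher (brighter).
Net: −1/3 −2 1/3 +1 1/3 = −1 1/3 stops.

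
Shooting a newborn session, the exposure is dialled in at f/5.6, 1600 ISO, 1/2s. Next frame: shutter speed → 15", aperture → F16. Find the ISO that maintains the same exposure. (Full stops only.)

Shutter speed: 1/2 → 1 → 2 → 4 → 8 → 15 — 5 stops slower (brighter).
Aperture: f/5.6 → f/8 → f/11 → f/16 — 3 stops narrower (darker).
Net change so far: 2 stops brighter. Offset with the ISO: 1600 → 800 → 400.

ISO 400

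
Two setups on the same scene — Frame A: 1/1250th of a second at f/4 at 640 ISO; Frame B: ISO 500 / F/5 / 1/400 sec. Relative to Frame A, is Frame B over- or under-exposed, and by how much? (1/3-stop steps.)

Aperture: f/4 → f/4.5 → f/5 — 2/3 stop narrower (darker).
Shutter speed: 1/1250 → 1/1000 → 1/800 → 1/640 → 1/500 → 1/400 — 1 2/3 stops longer (brighter).
ISO: 640 → 500 — 1/3 stop lower (darker).
Net: −2/3 +1 2/3 −1/3 = +2/3 stops.

2/3 stop brighter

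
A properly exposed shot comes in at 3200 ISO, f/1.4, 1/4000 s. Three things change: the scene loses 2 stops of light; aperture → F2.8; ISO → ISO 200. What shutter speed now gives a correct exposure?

1/15s

Scene light: 2 stops darker.
Aperture: f/1.4 → f/2 → f/2.8 — 2 stops smaller aperture (darker).
ISO: 3200 → 1600 → 800 → 400 → 200 — 4 stops lower (darker).
Net so far: 8 stops darker. Shutter speed: 1/4000 → 1/2000 → 1/1000 → 1/500 → 1/250 → 1/125 → 1/60 → 1/30 → 1/15.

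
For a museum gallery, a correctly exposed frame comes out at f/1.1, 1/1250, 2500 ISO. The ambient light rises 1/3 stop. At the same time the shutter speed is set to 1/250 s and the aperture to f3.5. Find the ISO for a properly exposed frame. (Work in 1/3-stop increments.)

Scene light: 1/3 stop brighter.
Shutter speed: 1/1250 → 1/1000 → 1/800 → 1/640 → 1/500 → 1/400 → 1/320 → 1/250 — 2 1/3 stops slower (brighter).
Aperture: f/1.1 → f/1.2 → f/1.4 → f/1.6 → f/1.8 → f/2 → f/2.2 → f/2.5 → f/2.8 → f/3.2 → f/3.5 — 3 1/3 stops stopped down (darker).
Net so far: 2/3 stop darker. ISO: 2500 → 3200 → 4000.

ISO 4000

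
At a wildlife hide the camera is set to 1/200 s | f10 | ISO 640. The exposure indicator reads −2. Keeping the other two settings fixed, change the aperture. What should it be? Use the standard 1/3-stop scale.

Underexposed by 2 stops → need 2 stops brighter.
Aperture: f/10 → f/9 → f/8 → f/7.1 → f/6.3 → f/5.6 → f/5.

f/5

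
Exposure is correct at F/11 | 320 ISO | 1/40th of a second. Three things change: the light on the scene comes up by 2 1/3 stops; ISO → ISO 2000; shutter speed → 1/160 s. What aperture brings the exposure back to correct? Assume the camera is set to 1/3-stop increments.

Scene light: 2 1/3 stops brighter.
ISO: 320 → 400 → 500 → 640 → 800 → 1000 → 1250 → 1600 → 2000 — 2 2/3 stops raised (brighter).
Shutter speed: 1/40 → 1/50 → 1/60 → 1/80 → 1/100 → 1/125 → 1/160 — 2 stops shorter (darker).
Net so far: 3 stops brighter. Aperture: f/11 → f/13 → f/14 → f/16 → f/18 → f/20 → f/22 → f/25 → f/29 → f/32.

f/32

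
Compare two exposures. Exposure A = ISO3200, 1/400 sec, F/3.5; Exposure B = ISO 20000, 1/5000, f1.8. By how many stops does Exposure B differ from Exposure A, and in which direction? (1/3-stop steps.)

1 stop brighter

Aperture: f/3.5 → f/3.2 → f/2.8 → f/2.5 → f/2.2 → f/2 → f/1.8 — 2 stops wider (brighter).
Shutter speed: 1/400 → 1/500 → 1/640 → 1/800 → 1/1000 → 1/1250 → 1/1600 → 1/2000 → 1/2500 → 1/3200 → 1/4000 → 1/5000 — 3 2/3 stops faster (darker).
ISO: 3200 → 4000 → 5000 → 6400 → 8000 → 10000 → 12800 → 16000 → 20000 — 2 2/3 stops raised (brighter).
Net: +2 −3 2/3 +2 2/3 = +1 stop.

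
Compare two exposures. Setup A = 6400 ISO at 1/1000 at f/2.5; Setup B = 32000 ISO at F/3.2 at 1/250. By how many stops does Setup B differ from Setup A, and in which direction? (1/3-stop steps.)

Aperture: f/2.5 → f/2.8 → f/3.2 — 2/3 stop smaller aperture (darker).
Shutter speed: 1/1000 → 1/800 → 1/640 → 1/500 → 1/400 → 1/320 → 1/250 — 2 stops longer (brighter).
ISO: 6400 → 8000 → 10000 → 12800 → 16000 → 20000 → 25600 → 32000 — 2 1/3 stops raised (brighter).
Net: −2/3 +2 +2 1/3 = +3 2/3 stops.

3 2/3 stops brighter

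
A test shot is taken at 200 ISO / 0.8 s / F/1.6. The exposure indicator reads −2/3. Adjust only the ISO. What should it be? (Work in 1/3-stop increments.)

Underexposed by 2/3 stop → need 2/3 stop brighter.
ISO: 200 → 250 → 320.

ISO 320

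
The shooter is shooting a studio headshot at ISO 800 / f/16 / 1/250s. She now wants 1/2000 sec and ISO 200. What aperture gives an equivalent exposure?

Shutter speed: 1/250 → 1/500 → 1/1000 → 1/2000 — 3 stops shorter (darker).
ISO: 800 → 400 → 200 — 2 stops lower (darker).
Net change so far: 5 stops darker. Offset with the aperture: f/16 → f/11 → f/8 → f/5.6 → f/4 → f/2.8.

f/2.8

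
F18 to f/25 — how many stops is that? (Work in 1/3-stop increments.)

f/18 → f/20 → f/22 → f/25 — count the steps: 3 third-stops = 1 stop.

1 stop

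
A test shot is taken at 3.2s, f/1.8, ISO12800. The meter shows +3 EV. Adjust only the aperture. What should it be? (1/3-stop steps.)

f/5

Overexposed by 3 stops → need 3 stops darker.
Aperture: f/1.8 → f/2 → f/2.2 → f/2.5 → f/2.8 → f/3.2 → f/3.5 → f/4 → f/4.5 → f/5.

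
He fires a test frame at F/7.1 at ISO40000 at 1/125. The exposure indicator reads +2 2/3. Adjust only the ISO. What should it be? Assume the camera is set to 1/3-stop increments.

ISO 6400

Overexposed by 2 2/3 stops → need 2 2/3 stops darker.
ISO: 40000 → 32000 → 25600 → 20000 → 16000 → 12800 → 10000 → 8000 → 6400.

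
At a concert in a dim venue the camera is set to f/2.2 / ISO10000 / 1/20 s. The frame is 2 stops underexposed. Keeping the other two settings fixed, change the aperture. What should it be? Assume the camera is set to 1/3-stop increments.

Underexposed by 2 stops → need 2 stops brighter.
Aperture: f/2.2 → f/2 → f/1.8 → f/1.6 → f/1.4 → f/1.2 → f/1.1.

f/1.1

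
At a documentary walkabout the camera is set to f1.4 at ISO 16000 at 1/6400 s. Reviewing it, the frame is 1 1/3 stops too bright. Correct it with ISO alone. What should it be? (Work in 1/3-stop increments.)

Overexposed by 1 1/3 stops → need 1 1/3 stops darker.
ISO: 16000 → 12800 → 10000 → 8000 → 6400.

ISO 6400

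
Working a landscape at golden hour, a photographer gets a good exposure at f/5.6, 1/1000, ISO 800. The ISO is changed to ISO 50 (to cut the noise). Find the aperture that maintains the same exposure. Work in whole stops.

ISO: 800 → 400 → 200 → 100 → 50 — 4 stops dropped (darker).
Need 4 stops brighter from the aperture: f/5.6 → f/4 → f/2.8 → f/2 → f/1.4.

f/1.4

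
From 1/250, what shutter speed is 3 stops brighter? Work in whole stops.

1/30s

Shutter speed: 1/250 → 1/125 → 1/60 → 1/30 — 3 stops slower (brighter).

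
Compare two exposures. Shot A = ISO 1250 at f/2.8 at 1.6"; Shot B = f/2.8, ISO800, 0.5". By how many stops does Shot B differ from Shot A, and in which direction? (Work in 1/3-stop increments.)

2 1/3 stops darker

Aperture: unchanged.
Shutter speed: 1.6 → 1.3 → 1 → 0.8 → 0.6 → 0.5 — 1 2/3 stops shorter (darker).
ISO: 1250 → 1000 → 800 — 2/3 stop dropped (darker).
Net: −1 2/3 −2/3 = −2 1/3 stops.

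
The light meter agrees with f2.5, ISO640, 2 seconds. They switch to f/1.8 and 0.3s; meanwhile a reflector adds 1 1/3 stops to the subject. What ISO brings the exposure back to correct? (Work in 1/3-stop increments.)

ISO 800

Scene light: 1 1/3 stops brighter.
Aperture: f/2.5 → f/2.2 → f/2 → f/1.8 — 1 stop opened up (brighter).
Shutter speed: 2 → 1.6 → 1.3 → 1 → 0.8 → 0.6 → 0.5 → 0.4 → 0.3 — 2 2/3 stops faster (darker).
Net so far: 1/3 stop darker. ISO: 640 → 800.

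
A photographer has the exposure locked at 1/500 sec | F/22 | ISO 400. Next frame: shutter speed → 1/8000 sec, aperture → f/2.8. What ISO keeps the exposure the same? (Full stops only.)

Shutter speed: 1/500 → 1/1000 → 1/2000 → 1/4000 → 1/8000 — 4 stops faster (darker).
Aperture: f/22 → f/16 → f/11 → f/8 → f/5.6 → f/4 → f/2.8 — 6 stops wider (brighter).
Net change so far: 2 stops brighter. Offset with the ISO: 400 → 200 → 100.

ISO 100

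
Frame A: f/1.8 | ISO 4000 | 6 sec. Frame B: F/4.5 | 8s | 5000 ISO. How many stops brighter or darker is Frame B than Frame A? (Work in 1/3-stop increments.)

2 stops darker

Aperture: f/1.8 → f/2 → f/2.2 → f/2.5 → f/2.8 → f/3.2 → f/3.5 → f/4 → f/4.5 — 2 2/3 stops smaller aperture (darker).
Shutter speed: 6 → 8 — 1/3 stop slower (brighter).
ISO: 4000 → 5000 — 1/3 stop higher (brighter).
Net: −2 2/3 +1/3 +1/3 = −2 stops.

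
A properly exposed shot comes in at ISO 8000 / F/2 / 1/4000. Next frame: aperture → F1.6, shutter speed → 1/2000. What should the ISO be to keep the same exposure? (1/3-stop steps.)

ISO 2500

Aperture: f/2 → f/1.8 → f/1.6 — 2/3 stop wider (brighter).
Shutter speed: 1/4000 → 1/3200 → 1/2500 → 1/2000 — 1 stop longer (brighter).
Net change so far: 1 2/3 stops brighter. Offset with the ISO: 8000 → 6400 → 5000 → 4000 → 3200 → 2500.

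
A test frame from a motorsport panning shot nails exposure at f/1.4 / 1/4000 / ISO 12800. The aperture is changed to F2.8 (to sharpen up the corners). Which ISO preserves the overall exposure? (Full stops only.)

Aperture: f/1.4 → f/2 → f/2.8 — 2 stops stopped down (darker).
Need 2 stops brighter from the ISO: 12800 → 25600 → 51200.

ISO 51200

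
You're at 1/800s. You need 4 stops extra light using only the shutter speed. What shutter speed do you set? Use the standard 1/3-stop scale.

Shutter speed: 1/800 → 1/640 → 1/500 → 1/400 → 1/320 → 1/250 → 1/200 → 1/160 → 1/125 → 1/100 → 1/80 → 1/60 → 1/50 — 4 stops slower (brighter).

1/50s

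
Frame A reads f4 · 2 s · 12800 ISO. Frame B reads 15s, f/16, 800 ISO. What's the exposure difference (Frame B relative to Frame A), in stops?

Aperture: f/4 → f/5.6 → f/8 → f/11 → f/16 — 4 stops smaller aperture (darker).
Shutter speed: 2 → 4 → 8 → 15 — 3 stops slower (brighter).
ISO: 12800 → 6400 → 3200 → 1600 → 800 — 4 stops lower (darker).
Net: −4 +3 −4 = −5 stops.

5 stops darker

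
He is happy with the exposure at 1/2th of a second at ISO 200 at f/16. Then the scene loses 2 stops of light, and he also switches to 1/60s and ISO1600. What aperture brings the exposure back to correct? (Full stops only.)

Scene light: 2 stops darker.
Shutter speed: 1/2 → 1/4 → 1/8 → 1/15 → 1/30 → 1/60 — 5 stops faster (darker).
ISO: 200 → 400 → 800 → 1600 — 3 stops higher (brighter).
Net so far: 4 stops darker. Aperture: f/16 → f/11 → f/8 → f/5.6 → f/4.

f/4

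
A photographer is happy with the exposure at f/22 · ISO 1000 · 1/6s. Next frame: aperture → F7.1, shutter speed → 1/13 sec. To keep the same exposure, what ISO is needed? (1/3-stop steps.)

Aperture: f/22 → f/20 → f/18 → f/16 → f/14 → f/13 → f/11 → f/10 → f/9 → f/8 → f/7.1 — 3 1/3 stops opened up (brighter).
Shutter speed: 1/6 → 1/8 → 1/10 → 1/13 — 1 stop shorter (darker).
Net change so far: 2 1/3 stops brighter. Offset with the ISO: 1000 → 800 → 640 → 500 → 400 → 320 → 250 → 200.

ISO 200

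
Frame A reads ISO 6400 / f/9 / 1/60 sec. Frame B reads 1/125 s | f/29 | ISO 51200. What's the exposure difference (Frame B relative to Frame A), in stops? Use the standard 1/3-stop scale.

1 1/3 stops darker

Aperture: f/9 → f/10 → f/11 → f/13 → f/14 → f/16 → f/18 → f/20 → f/22 → f/25 → f/29 — 3 1/3 stops narrower (darker).
Shutter speed: 1/60 → 1/80 → 1/100 → 1/125 — 1 stop shorter (darker).
ISO: 6400 → 8000 → 10000 → 12800 → 16000 → 20000 → 25600 → 32000 → 40000 → 51200 — 3 stops raised (brighter).
Net: −3 1/3 −1 +3 = −1 1/3 stops.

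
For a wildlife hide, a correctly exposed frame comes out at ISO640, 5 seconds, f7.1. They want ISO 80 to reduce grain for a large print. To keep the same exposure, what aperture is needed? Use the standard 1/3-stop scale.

ISO: 640 → 500 → 400 → 320 → 250 → 200 → 160 → 125 → 100 → 80 — 3 stops dropped (darker).
Need 3 stops brighter from the aperture: f/7.1 → f/6.3 → f/5.6 → f/5 → f/4.5 → f/4 → f/3.5 → f/3.2 → f/2.8 → f/2.5.

f/2.5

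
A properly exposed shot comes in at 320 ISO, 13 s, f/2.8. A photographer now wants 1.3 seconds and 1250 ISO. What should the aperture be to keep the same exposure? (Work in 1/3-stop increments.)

Shutter speed: 13 → 10 → 8 → 6 → 5 → 4 → 3.2 → 2.5 → 2 → 1.6 → 1.3 — 3 1/3 stops faster (darker).
ISO: 320 → 400 → 500 → 640 → 800 → 1000 → 1250 — 2 stops higher (brighter).
Net change so far: 1 1/3 stops darker. Offset with the aperture: f/2.8 → f/2.5 → f/2.2 → f/2 → f/1.8.

f/1.8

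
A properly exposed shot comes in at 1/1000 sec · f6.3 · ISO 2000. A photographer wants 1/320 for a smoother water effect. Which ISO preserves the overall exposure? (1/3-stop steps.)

Shutter speed: 1/1000 → 1/800 → 1/640 → 1/500 → 1/400 → 1/320 — 1 2/3 stops longer (brighter).
Need 1 2/3 stops darker from the ISO: 2000 → 1600 → 1250 → 1000 → 800 → 640.

ISO 640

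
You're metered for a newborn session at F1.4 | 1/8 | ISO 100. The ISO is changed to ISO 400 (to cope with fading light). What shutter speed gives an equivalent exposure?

1/30s

ISO: 100 → 200 → 400 — 2 stops raised (brighter).
Need 2 stops darker from the shutter speed: 1/8 → 1/15 → 1/30.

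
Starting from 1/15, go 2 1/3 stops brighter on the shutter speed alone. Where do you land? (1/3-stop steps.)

0.3 s

Shutter speed: 1/15 → 1/13 → 1/10 → 1/8 → 1/6 → 1/5 → 1/4 → 0.3 — 2 1/3 stops longer (brighter).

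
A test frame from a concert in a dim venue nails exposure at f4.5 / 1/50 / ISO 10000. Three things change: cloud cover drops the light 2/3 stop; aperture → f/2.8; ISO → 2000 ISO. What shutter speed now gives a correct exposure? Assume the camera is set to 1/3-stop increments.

Scene light: 2/3 stop darker.
Aperture: f/4.5 → f/4 → f/3.5 → f/3.2 → f/2.8 — 1 1/3 stops larger aperture (brighter).
ISO: 10000 → 8000 → 6400 → 5000 → 4000 → 3200 → 2500 → 2000 — 2 1/3 stops lower (darker).
Net so far: 1 2/3 stops darker. Shutter speed: 1/50 → 1/40 → 1/30 → 1/25 → 1/20 → 1/15.

1/15s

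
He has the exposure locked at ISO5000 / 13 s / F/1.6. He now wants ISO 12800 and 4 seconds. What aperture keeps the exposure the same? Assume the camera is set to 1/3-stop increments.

ISO: 5000 → 6400 → 8000 → 10000 → 12800 — 1 1/3 stops higher (brighter).
Shutter speed: 13 → 10 → 8 → 6 → 5 → 4 — 1 2/3 stops shorter (darker).
Net change so far: 1/3 stop darker. Offset with the aperture: f/1.6 → f/1.4.

f/1.4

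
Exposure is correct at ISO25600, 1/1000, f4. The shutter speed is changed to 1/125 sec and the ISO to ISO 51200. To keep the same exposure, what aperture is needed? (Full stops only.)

f/16

Shutter speed: 1/1000 → 1/500 → 1/250 → 1/125 — 3 stops longer (brighter).
ISO: 25600 → 51200 — 1 stop raised (brighter).
Net change so far: 4 stops brighter. Offset with the aperture: f/4 → f/5.6 → f/8 → f/11 → f/16.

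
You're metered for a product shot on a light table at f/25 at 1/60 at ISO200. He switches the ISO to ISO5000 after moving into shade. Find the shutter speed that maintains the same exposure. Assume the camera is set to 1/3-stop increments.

ISO: 200 → 250 → 320 → 400 → 500 → 640 → 800 → 1000 → 1250 → 1600 → 2000 → 2500 → 3200 → 4000 → 5000 — 4 2/3 stops higher (brighter).
Need 4 2/3 stops darker from the shutter speed: 1/60 → 1/80 → 1/100 → 1/125 → 1/160 → 1/200 → 1/250 → 1/320 → 1/400 → 1/500 → 1/640 → 1/800 → 1/1000 → 1/1250 → 1/1600.

1/1600s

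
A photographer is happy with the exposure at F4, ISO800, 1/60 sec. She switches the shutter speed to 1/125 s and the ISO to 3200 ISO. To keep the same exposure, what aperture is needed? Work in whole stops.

Shutter speed: 1/60 → 1/125 — 1 stop shorter (darker).
ISO: 800 → 1600 → 3200 — 2 stops raised (brighter).
Net change so far: 1 stop brighter. Offset with the aperture: f/4 → f/5.6.

f/5.6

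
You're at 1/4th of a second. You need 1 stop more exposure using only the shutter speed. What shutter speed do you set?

Shutter speed: 1/4 → 1/2 — 1 stop longer (brighter).

1/2s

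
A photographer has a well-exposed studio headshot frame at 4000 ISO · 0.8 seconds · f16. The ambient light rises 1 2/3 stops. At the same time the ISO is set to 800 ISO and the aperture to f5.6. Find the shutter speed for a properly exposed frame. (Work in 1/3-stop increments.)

Scene light: 1 2/3 stops brighter.
ISO: 4000 → 3200 → 2500 → 2000 → 1600 → 1250 → 1000 → 800 — 2 1/3 stops dropped (darker).
Aperture: f/16 → f/14 → f/13 → f/11 → f/10 → f/9 → f/8 → f/7.1 → f/6.3 → f/5.6 — 3 stops opened up (brighter).
Net so far: 2 1/3 stops brighter. Shutter speed: 0.8 → 0.6 → 0.5 → 0.4 → 0.3 → 1/4 → 1/5 → 1/6.

1/6s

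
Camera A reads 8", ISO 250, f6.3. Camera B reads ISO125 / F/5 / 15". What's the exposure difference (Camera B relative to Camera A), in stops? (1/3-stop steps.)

Aperture: f/6.3 → f/5.6 → f/5 — 2/3 stop wider (brighter).
Shutter speed: 8 → 10 → 13 → 15 — 1 stop longer (brighter).
ISO: 250 → 200 → 160 → 125 — 1 stop dropped (darker).
Net: +2/3 +1 −1 = +2/3 stops.

2/3 stop brighter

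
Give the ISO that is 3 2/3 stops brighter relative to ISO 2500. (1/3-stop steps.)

ISO 32000

ISO: 2500 → 3200 → 4000 → 5000 → 6400 → 8000 → 10000 → 12800 → 16000 → 20000 → 25600 → 32000 — 3 2/3 stops raised (brighter).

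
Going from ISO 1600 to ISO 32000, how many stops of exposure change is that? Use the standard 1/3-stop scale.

1600 → 2000 → 2500 → 3200 → 4000 → 5000 → 6400 → 8000 → 10000 → 12800 → 16000 → 20000 → 25600 → 32000 — count the steps: 13 third-stops = 4 1/3 stops.

4 1/3 stops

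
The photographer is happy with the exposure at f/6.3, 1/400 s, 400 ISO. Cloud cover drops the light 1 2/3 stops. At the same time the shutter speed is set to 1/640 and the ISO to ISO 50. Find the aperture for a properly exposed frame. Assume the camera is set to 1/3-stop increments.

Scene light: 1 2/3 stops darker.
Shutter speed: 1/400 → 1/500 → 1/640 — 2/3 stop faster (darker).
ISO: 400 → 320 → 250 → 200 → 160 → 125 → 100 → 80 → 64 → 50 — 3 stops dropped (darker).
Net so far: 5 1/3 stops darker. Aperture: f/6.3 → f/5.6 → f/5 → f/4.5 → f/4 → f/3.5 → f/3.2 → f/2.8 → f/2.5 → f/2.2 → f/2 → f/1.8 → f/1.6 → f/1.4 → f/1.2 → f/1.1 → f/1.0.

f/1.0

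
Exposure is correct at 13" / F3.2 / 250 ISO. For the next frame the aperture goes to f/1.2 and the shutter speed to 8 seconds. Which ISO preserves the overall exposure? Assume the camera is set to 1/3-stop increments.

Aperture: f/3.2 → f/2.8 → f/2.5 → f/2.2 → f/2 → f/1.8 → f/1.6 → f/1.4 → f/1.2 — 2 2/3 stops larger aperture (brighter).
Shutter speed: 13 → 10 → 8 — 2/3 stop shorter (darker).
Net change so far: 2 stops brighter. Offset with the ISO: 250 → 200 → 160 → 125 → 100 → 80 → 64.

ISO 64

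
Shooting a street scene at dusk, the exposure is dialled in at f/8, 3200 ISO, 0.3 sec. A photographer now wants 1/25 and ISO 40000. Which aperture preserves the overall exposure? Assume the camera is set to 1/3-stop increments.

f/10

Shutter speed: 0.3 → 1/4 → 1/5 → 1/6 → 1/8 → 1/10 → 1/13 → 1/15 → 1/20 → 1/25 — 3 stops shorter (darker).
ISO: 3200 → 4000 → 5000 → 6400 → 8000 → 10000 → 12800 → 16000 → 20000 → 25600 → 32000 → 40000 — 3 2/3 stops raised (brighter).
Net change so far: 2/3 stop brighter. Offset with the aperture: f/8 → f/9 → f/10.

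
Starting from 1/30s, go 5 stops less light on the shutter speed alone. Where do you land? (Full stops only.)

Shutter speed: 1/30 → 1/60 → 1/125 → 1/250 → 1/500 → 1/1000 — 5 stops shorter (darker).

1/1000s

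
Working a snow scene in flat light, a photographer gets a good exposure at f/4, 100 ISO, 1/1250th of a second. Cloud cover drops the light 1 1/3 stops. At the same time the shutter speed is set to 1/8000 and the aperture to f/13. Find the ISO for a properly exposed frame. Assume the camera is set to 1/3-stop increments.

ISO 16000

Scene light: 1 1/3 stops darker.
Shutter speed: 1/1250 → 1/1600 → 1/2000 → 1/2500 → 1/3200 → 1/4000 → 1/5000 → 1/6400 → 1/8000 — 2 2/3 stops faster (darker).
Aperture: f/4 → f/4.5 → f/5 → f/5.6 → f/6.3 → f/7.1 → f/8 → f/9 → f/10 → f/11 → f/13 — 3 1/3 stops stopped down (darker).
Net so far: 7 1/3 stops darker. ISO: 100 → 125 → 160 → 200 → 250 → 320 → 400 → 500 → 640 → 800 → 1000 → 1250 → 1600 → 2000 → 2500 → 3200 → 4000 → 5000 → 6400 → 8000 → 10000 → 12800 → 16000.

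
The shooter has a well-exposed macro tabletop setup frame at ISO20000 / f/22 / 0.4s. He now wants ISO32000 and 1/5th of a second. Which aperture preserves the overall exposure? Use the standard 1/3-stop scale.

ISO: 20000 → 25600 → 32000 — 2/3 stop higher (brighter).
Shutter speed: 0.4 → 0.3 → 1/4 → 1/5 — 1 stop shorter (darker).
Net change so far: 1/3 stop darker. Offset with the aperture: f/22 → f/20.

f/20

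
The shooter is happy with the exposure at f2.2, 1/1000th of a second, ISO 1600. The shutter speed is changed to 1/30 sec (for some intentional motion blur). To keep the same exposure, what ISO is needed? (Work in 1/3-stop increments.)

ISO 50

Shutter speed: 1/1000 → 1/800 → 1/640 → 1/500 → 1/400 → 1/320 → 1/250 → 1/200 → 1/160 → 1/125 → 1/100 → 1/80 → 1/60 → 1/50 → 1/40 → 1/30 — 5 stops longer (brighter).
Need 5 stops darker from the ISO: 1600 → 1250 → 1000 → 800 → 640 → 500 → 400 → 320 → 250 → 200 → 160 → 125 → 100 → 80 → 64 → 50.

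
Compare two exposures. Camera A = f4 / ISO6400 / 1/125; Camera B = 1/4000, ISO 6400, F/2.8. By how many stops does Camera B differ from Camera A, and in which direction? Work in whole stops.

4 stops darker

Aperture: f/4 → f/2.8 — 1 stop opened up (brighter).
Shutter speed: 1/125 → 1/250 → 1/500 → 1/1000 → 1/2000 → 1/4000 — 5 stops shorter (darker).
ISO: unchanged.
Net: +1 −5 = −4 stops.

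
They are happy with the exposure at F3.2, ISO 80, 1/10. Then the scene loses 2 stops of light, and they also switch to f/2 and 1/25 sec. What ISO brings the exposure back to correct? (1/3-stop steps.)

Scene light: 2 stops darker.
Aperture: f/3.2 → f/2.8 → f/2.5 → f/2.2 → f/2 — 1 1/3 stops wider (brighter).
Shutter speed: 1/10 → 1/13 → 1/15 → 1/20 → 1/25 — 1 1/3 stops shorter (darker).
Net so far: 2 stops darker. ISO: 80 → 100 → 125 → 160 → 200 → 250 → 320.

ISO 320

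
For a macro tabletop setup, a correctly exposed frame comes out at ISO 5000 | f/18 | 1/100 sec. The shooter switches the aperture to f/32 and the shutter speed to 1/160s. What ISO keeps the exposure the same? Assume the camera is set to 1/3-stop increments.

Aperture: f/18 → f/20 → f/22 → f/25 → f/29 → f/32 — 1 2/3 stops narrower (darker).
Shutter speed: 1/100 → 1/125 → 1/160 — 2/3 stop shorter (darker).
Net change so far: 2 1/3 stops darker. Offset with the ISO: 5000 → 6400 → 8000 → 10000 → 12800 → 16000 → 20000 → 25600.

ISO 25600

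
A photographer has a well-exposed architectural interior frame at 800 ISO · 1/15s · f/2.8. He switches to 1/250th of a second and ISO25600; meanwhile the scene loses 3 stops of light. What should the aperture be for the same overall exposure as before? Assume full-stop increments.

Scene light: 3 stops darker.
Shutter speed: 1/15 → 1/30 → 1/60 → 1/125 → 1/250 — 4 stops faster (darker).
ISO: 800 → 1600 → 3200 → 6400 → 12800 → 25600 — 5 stops higher (brighter).
Net so far: 2 stops darker. Aperture: f/2.8 → f/2 → f/1.4.

f/1.4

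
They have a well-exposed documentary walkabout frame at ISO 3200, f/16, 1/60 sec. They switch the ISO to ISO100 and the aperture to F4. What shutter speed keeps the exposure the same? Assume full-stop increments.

ISO: 3200 → 1600 → 800 → 400 → 200 → 100 — 5 stops lower (darker).
Aperture: f/16 → f/11 → f/8 → f/5.6 → f/4 — 4 stops wider (brighter).
Net change so far: 1 stop darker. Offset with the shutter speed: 1/60 → 1/30.

1/30s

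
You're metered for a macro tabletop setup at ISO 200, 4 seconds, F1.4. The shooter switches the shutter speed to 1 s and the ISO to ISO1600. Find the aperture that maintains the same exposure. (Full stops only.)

f/2

Shutter speed: 4 → 2 → 1 — 2 stops faster (darker).
ISO: 200 → 400 → 800 → 1600 — 3 stops higher (brighter).
Net change so far: 1 stop brighter. Offset with the aperture: f/1.4 → f/2.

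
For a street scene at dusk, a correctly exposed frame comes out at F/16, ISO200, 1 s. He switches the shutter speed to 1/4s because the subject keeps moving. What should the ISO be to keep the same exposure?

ISO 800

Shutter speed: 1 → 1/2 → 1/4 — 2 stops faster (darker).
Need 2 stops brighter from the ISO: 200 → 400 → 800.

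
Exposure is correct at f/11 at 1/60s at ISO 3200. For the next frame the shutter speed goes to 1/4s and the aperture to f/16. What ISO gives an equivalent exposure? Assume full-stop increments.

Shutter speed: 1/60 → 1/30 → 1/15 → 1/8 → 1/4 — 4 stops slower (brighter).
Aperture: f/11 → f/16 — 1 stop narrower (darker).
Net change so far: 3 stops brighter. Offset with the ISO: 3200 → 1600 → 800 → 400.

ISO 400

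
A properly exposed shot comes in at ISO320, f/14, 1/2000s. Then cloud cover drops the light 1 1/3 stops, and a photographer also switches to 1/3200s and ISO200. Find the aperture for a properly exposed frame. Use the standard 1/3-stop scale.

f/5.6

Scene light: 1 1/3 stops darker.
Shutter speed: 1/2000 → 1/2500 → 1/3200 — 2/3 stop shorter (darker).
ISO: 320 → 250 → 200 — 2/3 stop lower (darker).
Net so far: 2 2/3 stops darker. Aperture: f/14 → f/13 → f/11 → f/10 → f/9 → f/8 → f/7.1 → f/6.3 → f/5.6.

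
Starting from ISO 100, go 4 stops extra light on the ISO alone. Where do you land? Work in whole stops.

ISO 1600

ISO: 100 → 200 → 400 → 800 → 1600 — 4 stops higher (brighter).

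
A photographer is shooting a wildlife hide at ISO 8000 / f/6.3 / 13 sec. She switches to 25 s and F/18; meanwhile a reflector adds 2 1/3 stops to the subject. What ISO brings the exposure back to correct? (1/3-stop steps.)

Scene light: 2 1/3 stops brighter.
Shutter speed: 13 → 15 → 20 → 25 — 1 stop longer (brighter).
Aperture: f/6.3 → f/7.1 → f/8 → f/9 → f/10 → f/11 → f/13 → f/14 → f/16 → f/18 — 3 stops stopped down (darker).
Net so far: 1/3 stop brighter. ISO: 8000 → 6400.

ISO 6400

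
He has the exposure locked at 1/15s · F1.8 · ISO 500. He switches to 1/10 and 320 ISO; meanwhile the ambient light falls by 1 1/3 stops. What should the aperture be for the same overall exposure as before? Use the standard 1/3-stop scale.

Scene light: 1 1/3 stops darker.
Shutter speed: 1/15 → 1/13 → 1/10 — 2/3 stop longer (brighter).
ISO: 500 → 400 → 320 — 2/3 stop dropped (darker).
Net so far: 1 1/3 stops darker. Aperture: f/1.8 → f/1.6 → f/1.4 → f/1.2 → f/1.1.

f/1.1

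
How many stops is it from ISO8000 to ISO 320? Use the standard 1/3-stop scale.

4 2/3 stops

8000 → 6400 → 5000 → 4000 → 3200 → 2500 → 2000 → 1600 → 1250 → 1000 → 800 → 640 → 500 → 400 → 320 — count the steps: 14 third-stops = 4 2/3 stops.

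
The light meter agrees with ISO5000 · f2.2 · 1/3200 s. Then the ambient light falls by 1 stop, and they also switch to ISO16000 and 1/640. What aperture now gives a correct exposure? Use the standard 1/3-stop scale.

f/6.3

Scene light: 1 stop darker.
ISO: 5000 → 6400 → 8000 → 10000 → 12800 → 16000 — 1 2/3 stops raised (brighter).
Shutter speed: 1/3200 → 1/2500 → 1/2000 → 1/1600 → 1/1250 → 1/1000 → 1/800 → 1/640 — 2 1/3 stops longer (brighter).
Net so far: 3 stops brighter. Aperture: f/2.2 → f/2.5 → f/2.8 → f/3.2 → f/3.5 → f/4 → f/4.5 → f/5 → f/5.6 → f/6.3.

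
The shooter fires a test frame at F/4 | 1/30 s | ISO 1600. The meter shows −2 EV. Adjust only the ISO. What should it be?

ISO 6400

Underexposed by 2 stops → need 2 stops brighter.
ISO: 1600 → 3200 → 6400.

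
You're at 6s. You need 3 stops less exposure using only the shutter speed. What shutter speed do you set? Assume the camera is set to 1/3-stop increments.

0.8 s

Shutter speed: 6 → 5 → 4 → 3.2 → 2.5 → 2 → 1.6 → 1.3 → 1 → 0.8 — 3 stops shorter (darker).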